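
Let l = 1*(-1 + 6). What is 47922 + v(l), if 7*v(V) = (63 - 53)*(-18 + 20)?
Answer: 335474/7 ≈ 47925.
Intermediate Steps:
l = 5 (l = 1*5 = 5)
v(V) = 20/7 (v(V) = ((63 - 53)*(-18 + 20))/7 = (10*2)/7 = (⅐)*20 = 20/7)
47922 + v(l) = 47922 + 20/7 = 335474/7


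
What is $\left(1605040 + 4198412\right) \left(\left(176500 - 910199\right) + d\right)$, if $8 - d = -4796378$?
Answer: $23577608995524$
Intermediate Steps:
$d = 4796386$ ($d = 8 - -4796378 = 8 + 4796378 = 4796386$)
$\left(1605040 + 4198412\right) \left(\left(176500 - 910199\right) + d\right) = \left(1605040 + 4198412\right) \left(\left(176500 - 910199\right) + 4796386\right) = 5803452 \left(-733699 + 4796386\right) = 5803452 \cdot 4062687 = 23577608995524$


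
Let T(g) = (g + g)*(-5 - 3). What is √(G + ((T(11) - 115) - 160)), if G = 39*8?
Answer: I*√139 ≈ 11.79*I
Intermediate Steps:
T(g) = -16*g (T(g) = (2*g)*(-8) = -16*g)
G = 312
√(G + ((T(11) - 115) - 160)) = √(312 + ((-16*11 - 115) - 160)) = √(312 + ((-176 - 115) - 160)) = √(312 + (-291 - 160)) = √(312 - 451) = √(-139) = I*√139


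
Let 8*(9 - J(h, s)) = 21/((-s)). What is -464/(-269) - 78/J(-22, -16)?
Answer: -55408/7801 ≈ -7.1027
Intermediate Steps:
J(h, s) = 9 + 21/(8*s) (J(h, s) = 9 - 21/(8*((-s))) = 9 - 21*(-1/s)/8 = 9 - (-21)/(8*s) = 9 + 21/(8*s))
-464/(-269) - 78/J(-22, -16) = -464/(-269) - 78/(9 + (21/8)/(-16)) = -464*(-1/269) - 78/(9 + (21/8)*(-1/16)) = 464/269 - 78/(9 - 21/128) = 464/269 - 78/1131/128 = 464/269 - 78*128/1131 = 464/269 - 256/29 = -55408/7801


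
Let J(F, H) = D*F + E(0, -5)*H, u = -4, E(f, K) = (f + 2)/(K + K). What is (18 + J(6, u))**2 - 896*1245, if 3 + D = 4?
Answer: -27872624/25 ≈ -1.1149e+6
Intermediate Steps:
E(f, K) = (2 + f)/(2*K) (E(f, K) = (2 + f)/((2*K)) = (2 + f)*(1/(2*K)) = (2 + f)/(2*K))
D = 1 (D = -3 + 4 = 1)
J(F, H) = F - H/5 (J(F, H) = 1*F + ((1/2)*(2 + 0)/(-5))*H = F + ((1/2)*(-1/5)*2)*H = F - H/5)
(18 + J(6, u))**2 - 896*1245 = (18 + (6 - 1/5*(-4)))**2 - 896*1245 = (18 + (6 + 4/5))**2 - 1115520 = (18 + 34/5)**2 - 1115520 = (124/5)**2 - 1115520 = 15376/25 - 1115520 = -27872624/25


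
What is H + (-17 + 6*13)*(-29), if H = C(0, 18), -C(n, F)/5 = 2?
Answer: -1779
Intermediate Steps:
C(n, F) = -10 (C(n, F) = -5*2 = -10)
H = -10
H + (-17 + 6*13)*(-29) = -10 + (-17 + 6*13)*(-29) = -10 + (-17 + 78)*(-29) = -10 + 61*(-29) = -10 - 1769 = -1779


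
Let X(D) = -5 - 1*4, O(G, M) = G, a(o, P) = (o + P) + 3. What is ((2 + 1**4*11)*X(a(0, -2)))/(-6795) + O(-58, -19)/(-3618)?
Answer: 45412/1365795 ≈ 0.033249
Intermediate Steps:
a(o, P) = 3 + P + o (a(o, P) = (P + o) + 3 = 3 + P + o)
X(D) = -9 (X(D) = -5 - 4 = -9)
((2 + 1**4*11)*X(a(0, -2)))/(-6795) + O(-58, -19)/(-3618) = ((2 + 1**4*11)*(-9))/(-6795) - 58/(-3618) = ((2 + 1*11)*(-9))*(-1/6795) - 58*(-1/3618) = ((2 + 11)*(-9))*(-1/6795) + 29/1809 = (13*(-9))*(-1/6795) + 29/1809 = -117*(-1/6795) + 29/1809 = 13/755 + 29/1809 = 45412/1365795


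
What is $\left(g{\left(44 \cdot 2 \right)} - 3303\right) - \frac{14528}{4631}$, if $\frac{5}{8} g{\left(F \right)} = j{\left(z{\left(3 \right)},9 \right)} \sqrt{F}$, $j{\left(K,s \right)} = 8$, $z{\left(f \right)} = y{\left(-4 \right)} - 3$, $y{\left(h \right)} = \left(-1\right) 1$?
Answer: $- \frac{15310721}{4631} + \frac{128 \sqrt{22}}{5} \approx -3186.1$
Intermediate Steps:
$y{\left(h \right)} = -1$
$z{\left(f \right)} = -4$ ($z{\left(f \right)} = -1 - 3 = -4$)
$g{\left(F \right)} = \frac{64 \sqrt{F}}{5}$ ($g{\left(F \right)} = \frac{8 \cdot 8 \sqrt{F}}{5} = \frac{64 \sqrt{F}}{5}$)
$\left(g{\left(44 \cdot 2 \right)} - 3303\right) - \frac{14528}{4631} = \left(\frac{64 \sqrt{44 \cdot 2}}{5} - 3303\right) - \frac{14528}{4631} = \left(\frac{64 \sqrt{88}}{5} - 3303\right) - \frac{14528}{4631} = \left(\frac{64 \cdot 2 \sqrt{22}}{5} - 3303\right) - \frac{14528}{4631} = \left(\frac{128 \sqrt{22}}{5} - 3303\right) - \frac{14528}{4631} = \left(-3303 + \frac{128 \sqrt{22}}{5}\right) - \frac{14528}{4631} = - \frac{15310721}{4631} + \frac{128 \sqrt{22}}{5}$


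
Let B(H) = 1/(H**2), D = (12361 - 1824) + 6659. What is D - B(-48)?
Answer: 39619583/2304 ≈ 17196.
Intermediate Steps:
D = 17196 (D = 10537 + 6659 = 17196)
B(H) = H**(-2)
D - B(-48) = 17196 - 1/(-48)**2 = 17196 - 1*1/2304 = 17196 - 1/2304 = 39619583/2304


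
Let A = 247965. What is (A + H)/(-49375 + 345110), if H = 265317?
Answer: 46662/26885 ≈ 1.7356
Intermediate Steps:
(A + H)/(-49375 + 345110) = (247965 + 265317)/(-49375 + 345110) = 513282/295735 = 513282*(1/295735) = 46662/26885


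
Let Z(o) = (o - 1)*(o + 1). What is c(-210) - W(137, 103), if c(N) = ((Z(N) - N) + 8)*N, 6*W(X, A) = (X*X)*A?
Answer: -57772627/6 ≈ -9.6288e+6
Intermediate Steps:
Z(o) = (1 + o)*(-1 + o) (Z(o) = (-1 + o)*(1 + o) = (1 + o)*(-1 + o))
W(X, A) = A*X**2/6 (W(X, A) = ((X*X)*A)/6 = (X**2*A)/6 = (A*X**2)/6 = A*X**2/6)
c(N) = N*(7 + N**2 - N) (c(N) = (((-1 + N**2) - N) + 8)*N = ((-1 + N**2 - N) + 8)*N = (7 + N**2 - N)*N = N*(7 + N**2 - N))
c(-210) - W(137, 103) = -210*(7 + (-210)**2 - 1*(-210)) - 103*137**2/6 = -210*(7 + 44100 + 210) - 103*18769/6 = -210*44317 - 1*1933207/6 = -9306570 - 1933207/6 = -57772627/6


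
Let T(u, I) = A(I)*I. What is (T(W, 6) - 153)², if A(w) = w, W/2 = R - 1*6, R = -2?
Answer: 13689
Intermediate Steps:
W = -16 (W = 2*(-2 - 1*6) = 2*(-2 - 6) = 2*(-8) = -16)
T(u, I) = I² (T(u, I) = I*I = I²)
(T(W, 6) - 153)² = (6² - 153)² = (36 - 153)² = (-117)² = 13689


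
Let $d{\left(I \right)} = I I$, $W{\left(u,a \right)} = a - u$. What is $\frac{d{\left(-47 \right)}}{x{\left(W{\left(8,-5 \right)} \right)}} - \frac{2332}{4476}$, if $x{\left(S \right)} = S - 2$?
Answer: $- \frac{275624}{1865} \approx -147.79$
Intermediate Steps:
$d{\left(I \right)} = I^{2}$
$x{\left(S \right)} = -2 + S$ ($x{\left(S \right)} = S - 2 = -2 + S$)
$\frac{d{\left(-47 \right)}}{x{\left(W{\left(8,-5 \right)} \right)}} - \frac{2332}{4476} = \frac{\left(-47\right)^{2}}{-2 - 13} - \frac{2332}{4476} = \frac{2209}{-2 - 13} - \frac{583}{1119} = \frac{2209}{-15} - \frac{583}{1119} = 2209 \left(- \frac{1}{15}\right) - \frac{583}{1119} = - \frac{2209}{15} - \frac{583}{1119} = - \frac{275624}{1865}$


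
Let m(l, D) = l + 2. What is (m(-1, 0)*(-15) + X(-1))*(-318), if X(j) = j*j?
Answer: 4452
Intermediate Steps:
m(l, D) = 2 + l
X(j) = j²
(m(-1, 0)*(-15) + X(-1))*(-318) = ((2 - 1)*(-15) + (-1)²)*(-318) = (1*(-15) + 1)*(-318) = (-15 + 1)*(-318) = -14*(-318) = 4452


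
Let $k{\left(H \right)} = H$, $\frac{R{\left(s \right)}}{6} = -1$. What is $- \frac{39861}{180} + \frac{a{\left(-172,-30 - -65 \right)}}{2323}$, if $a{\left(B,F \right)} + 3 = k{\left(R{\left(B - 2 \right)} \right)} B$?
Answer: $- \frac{10267987}{46460} \approx -221.01$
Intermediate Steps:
$R{\left(s \right)} = -6$ ($R{\left(s \right)} = 6 \left(-1\right) = -6$)
$a{\left(B,F \right)} = -3 - 6 B$
$- \frac{39861}{180} + \frac{a{\left(-172,-30 - -65 \right)}}{2323} = - \frac{39861}{180} + \frac{-3 - -1032}{2323} = \left(-39861\right) \frac{1}{180} + \left(-3 + 1032\right) \frac{1}{2323} = - \frac{4429}{20} + 1029 \cdot \frac{1}{2323} = - \frac{4429}{20} + \frac{1029}{2323} = - \frac{10267987}{46460}$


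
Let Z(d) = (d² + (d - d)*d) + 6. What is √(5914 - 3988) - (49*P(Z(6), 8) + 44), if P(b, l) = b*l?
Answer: -16508 + 3*√214 ≈ -16464.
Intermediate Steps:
Z(d) = 6 + d² (Z(d) = (d² + 0*d) + 6 = (d² + 0) + 6 = d² + 6 = 6 + d²)
√(5914 - 3988) - (49*P(Z(6), 8) + 44) = √(5914 - 3988) - (49*((6 + 6²)*8) + 44) = √1926 - (49*((6 + 36)*8) + 44) = 3*√214 - (49*(42*8) + 44) = 3*√214 - (49*336 + 44) = 3*√214 - (16464 + 44) = 3*√214 - 1*16508 = 3*√214 - 16508 = -16508 + 3*√214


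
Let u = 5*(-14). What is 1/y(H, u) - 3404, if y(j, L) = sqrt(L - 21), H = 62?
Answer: -3404 - I*sqrt(91)/91 ≈ -3404.0 - 0.10483*I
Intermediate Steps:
u = -70
y(j, L) = sqrt(-21 + L)
1/y(H, u) - 3404 = 1/(sqrt(-21 - 70)) - 3404 = 1/(sqrt(-91)) - 3404 = 1/(I*sqrt(91)) - 3404 = -I*sqrt(91)/91 - 3404 = -3404 - I*sqrt(91)/91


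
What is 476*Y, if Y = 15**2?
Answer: 107100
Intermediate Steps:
Y = 225
476*Y = 476*225 = 107100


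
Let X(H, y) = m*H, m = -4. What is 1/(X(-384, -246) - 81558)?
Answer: -1/80022 ≈ -1.2497e-5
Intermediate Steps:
X(H, y) = -4*H
1/(X(-384, -246) - 81558) = 1/(-4*(-384) - 81558) = 1/(1536 - 81558) = 1/(-80022) = -1/80022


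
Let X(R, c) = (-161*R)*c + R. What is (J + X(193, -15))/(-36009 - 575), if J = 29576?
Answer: -61983/4573 ≈ -13.554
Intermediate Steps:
X(R, c) = R - 161*R*c (X(R, c) = -161*R*c + R = R - 161*R*c)
(J + X(193, -15))/(-36009 - 575) = (29576 + 193*(1 - 161*(-15)))/(-36009 - 575) = (29576 + 193*(1 + 2415))/(-36584) = (29576 + 193*2416)*(-1/36584) = (29576 + 466288)*(-1/36584) = 495864*(-1/36584) = -61983/4573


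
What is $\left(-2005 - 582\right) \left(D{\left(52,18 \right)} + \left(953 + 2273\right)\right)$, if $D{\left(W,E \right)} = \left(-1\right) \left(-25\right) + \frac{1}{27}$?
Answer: $- \frac{227081686}{27} \approx -8.4104 \cdot 10^{6}$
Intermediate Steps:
$D{\left(W,E \right)} = \frac{676}{27}$ ($D{\left(W,E \right)} = 25 + \frac{1}{27} = \frac{676}{27}$)
$\left(-2005 - 582\right) \left(D{\left(52,18 \right)} + \left(953 + 2273\right)\right) = \left(-2005 - 582\right) \left(\frac{676}{27} + \left(953 + 2273\right)\right) = - 2587 \left(\frac{676}{27} + 3226\right) = \left(-2587\right) \frac{87778}{27} = - \frac{227081686}{27}$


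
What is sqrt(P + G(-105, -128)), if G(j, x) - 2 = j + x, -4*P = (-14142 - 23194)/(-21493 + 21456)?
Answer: I*sqrt(661597)/37 ≈ 21.983*I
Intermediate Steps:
P = -9334/37 (P = -(-14142 - 23194)/(4*(-21493 + 21456)) = -(-9334)/(-37) = -(-9334)*(-1)/37 = -1/4*37336/37 = -9334/37 ≈ -252.27)
G(j, x) = 2 + j + x (G(j, x) = 2 + (j + x) = 2 + j + x)
sqrt(P + G(-105, -128)) = sqrt(-9334/37 + (2 - 105 - 128)) = sqrt(-9334/37 - 231) = sqrt(-17881/37) = I*sqrt(661597)/37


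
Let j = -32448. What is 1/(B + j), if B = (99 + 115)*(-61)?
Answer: -1/45502 ≈ -2.1977e-5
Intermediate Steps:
B = -13054 (B = 214*(-61) = -13054)
1/(B + j) = 1/(-13054 - 32448) = 1/(-45502) = -1/45502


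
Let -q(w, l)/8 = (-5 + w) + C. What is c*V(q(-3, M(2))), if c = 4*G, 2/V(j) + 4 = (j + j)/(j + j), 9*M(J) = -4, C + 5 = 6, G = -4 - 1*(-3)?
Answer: 8/3 ≈ 2.6667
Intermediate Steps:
G = -1 (G = -4 + 3 = -1)
C = 1 (C = -5 + 6 = 1)
M(J) = -4/9 (M(J) = (⅑)*(-4) = -4/9)
q(w, l) = 32 - 8*w (q(w, l) = -8*((-5 + w) + 1) = -8*(-4 + w) = 32 - 8*w)
V(j) = -⅔ (V(j) = 2/(-4 + (j + j)/(j + j)) = 2/(-4 + (2*j)/((2*j))) = 2/(-4 + (2*j)*(1/(2*j))) = 2/(-4 + 1) = 2/(-3) = 2*(-⅓) = -⅔)
c = -4 (c = 4*(-1) = -4)
c*V(q(-3, M(2))) = -4*(-⅔) = 8/3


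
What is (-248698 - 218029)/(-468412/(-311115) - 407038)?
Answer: 20743681515/18090736994 ≈ 1.1466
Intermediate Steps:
(-248698 - 218029)/(-468412/(-311115) - 407038) = -466727/(-468412*(-1/311115) - 407038) = -466727/(66916/44445 - 407038) = -466727/(-18090736994/44445) = -466727*(-44445/18090736994) = 20743681515/18090736994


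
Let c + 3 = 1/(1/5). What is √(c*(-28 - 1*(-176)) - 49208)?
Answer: 4*I*√3057 ≈ 221.16*I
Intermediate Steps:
c = 2 (c = -3 + 1/(1/5) = -3 + 1/(⅕) = -3 + 5 = 2)
√(c*(-28 - 1*(-176)) - 49208) = √(2*(-28 - 1*(-176)) - 49208) = √(2*(-28 + 176) - 49208) = √(2*148 - 49208) = √(296 - 49208) = √(-48912) = 4*I*√3057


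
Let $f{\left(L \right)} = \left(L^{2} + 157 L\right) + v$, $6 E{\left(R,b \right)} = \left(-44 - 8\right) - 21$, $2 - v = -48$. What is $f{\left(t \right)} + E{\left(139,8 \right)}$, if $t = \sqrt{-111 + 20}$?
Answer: $- \frac{319}{6} + 157 i \sqrt{91} \approx -53.167 + 1497.7 i$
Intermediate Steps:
$v = 50$ ($v = 2 - -48 = 2 + 48 = 50$)
$E{\left(R,b \right)} = - \frac{73}{6}$ ($E{\left(R,b \right)} = \frac{\left(-44 - 8\right) - 21}{6} = \frac{-52 - 21}{6} = \frac{1}{6} \left(-73\right) = - \frac{73}{6}$)
$t = i \sqrt{91}$ ($t = \sqrt{-91} = i \sqrt{91} \approx 9.5394 i$)
$f{\left(L \right)} = 50 + L^{2} + 157 L$ ($f{\left(L \right)} = \left(L^{2} + 157 L\right) + 50 = 50 + L^{2} + 157 L$)
$f{\left(t \right)} + E{\left(139,8 \right)} = \left(50 + \left(i \sqrt{91}\right)^{2} + 157 i \sqrt{91}\right) - \frac{73}{6} = \left(50 - 91 + 157 i \sqrt{91}\right) - \frac{73}{6} = \left(-41 + 157 i \sqrt{91}\right) - \frac{73}{6} = - \frac{319}{6} + 157 i \sqrt{91}$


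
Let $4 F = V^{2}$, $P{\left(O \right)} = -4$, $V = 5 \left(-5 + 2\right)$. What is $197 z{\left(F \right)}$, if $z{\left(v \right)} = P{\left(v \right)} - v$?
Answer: $- \frac{47477}{4} \approx -11869.0$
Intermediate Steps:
$V = -15$ ($V = 5 \left(-3\right) = -15$)
$F = \frac{225}{4}$ ($F = \frac{\left(-15\right)^{2}}{4} = \frac{1}{4} \cdot 225 = \frac{225}{4} \approx 56.25$)
$z{\left(v \right)} = -4 - v$
$197 z{\left(F \right)} = 197 \left(-4 - \frac{225}{4}\right) = 197 \left(- \frac{241}{4}\right) = - \frac{47477}{4}$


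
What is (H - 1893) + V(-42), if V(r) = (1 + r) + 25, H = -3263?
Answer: -5172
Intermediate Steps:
V(r) = 26 + r
(H - 1893) + V(-42) = (-3263 - 1893) + (26 - 42) = -5156 - 16 = -5172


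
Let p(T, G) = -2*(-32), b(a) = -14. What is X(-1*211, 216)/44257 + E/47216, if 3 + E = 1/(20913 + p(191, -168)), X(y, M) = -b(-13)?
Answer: 5540603719/21917173533112 ≈ 0.00025280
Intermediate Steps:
p(T, G) = 64
X(y, M) = 14 (X(y, M) = -1*(-14) = 14)
E = -62930/20977 (E = -3 + 1/(20913 + 64) = -3 + 1/20977 = -62930/20977 ≈ -3.0000)
X(-1*211, 216)/44257 + E/47216 = 14/44257 - 62930/20977/47216 = 14*(1/44257) - 62930/20977*1/47216 = 14/44257 - 31465/495225016 = 5540603719/21917173533112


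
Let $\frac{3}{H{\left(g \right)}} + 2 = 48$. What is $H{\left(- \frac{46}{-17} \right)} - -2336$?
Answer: $\frac{107459}{46} \approx 2336.1$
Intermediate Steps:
$H{\left(g \right)} = \frac{3}{46}$ ($H{\left(g \right)} = \frac{3}{-2 + 48} = \frac{3}{46}$)
$H{\left(- \frac{46}{-17} \right)} - -2336 = \frac{3}{46} - -2336 = \frac{3}{46} + 2336 = \frac{107459}{46}$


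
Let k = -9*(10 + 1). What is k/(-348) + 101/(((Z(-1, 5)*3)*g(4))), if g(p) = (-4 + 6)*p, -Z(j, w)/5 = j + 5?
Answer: 1031/13920 ≈ 0.074066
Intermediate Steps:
Z(j, w) = -25 - 5*j (Z(j, w) = -5*(j + 5) = -5*(5 + j) = -25 - 5*j)
k = -99 (k = -9*11 = -99)
g(p) = 2*p
k/(-348) + 101/(((Z(-1, 5)*3)*g(4))) = -99/(-348) + 101/((((-25 - 5*(-1))*3)*(2*4))) = -99*(-1/348) + 101/((((-25 + 5)*3)*8)) = 33/116 + 101/((-20*3*8)) = 33/116 + 101/((-60*8)) = 33/116 + 101/(-480) = 33/116 + 101*(-1/480) = 33/116 - 101/480 = 1031/13920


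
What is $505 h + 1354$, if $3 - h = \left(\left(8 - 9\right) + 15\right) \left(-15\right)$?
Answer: $108919$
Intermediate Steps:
$h = 213$ ($h = 3 - \left(\left(8 - 9\right) + 15\right) \left(-15\right) = 3 - \left(-1 + 15\right) \left(-15\right) = 3 - 14 \left(-15\right) = 3 - -210 = 3 + 210 = 213$)
$505 h + 1354 = 505 \cdot 213 + 1354 = 107565 + 1354 = 108919$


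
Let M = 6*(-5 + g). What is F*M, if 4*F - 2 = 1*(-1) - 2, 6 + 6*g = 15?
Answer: 21/4 ≈ 5.2500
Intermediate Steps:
g = 3/2 (g = -1 + (1/6)*15 = -1 + 5/2 = 3/2 ≈ 1.5000)
F = -1/4 (F = 1/2 + (1*(-1) - 2)/4 = 1/2 + (-1 - 2)/4 = 1/2 + (1/4)*(-3) = 1/2 - 3/4 = -1/4 ≈ -0.25000)
M = -21 (M = 6*(-5 + 3/2) = 6*(-7/2) = -21)
F*M = -1/4*(-21) = 21/4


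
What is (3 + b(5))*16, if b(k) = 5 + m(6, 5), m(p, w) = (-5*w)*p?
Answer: -2272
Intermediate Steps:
m(p, w) = -5*p*w
b(k) = -145 (b(k) = 5 - 5*6*5 = 5 - 150 = -145)
(3 + b(5))*16 = (3 - 145)*16 = -142*16 = -2272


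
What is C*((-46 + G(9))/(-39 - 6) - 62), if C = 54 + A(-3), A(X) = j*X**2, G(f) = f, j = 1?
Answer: -19271/5 ≈ -3854.2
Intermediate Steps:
A(X) = X**2 (A(X) = 1*X**2 = X**2)
C = 63 (C = 54 + (-3)**2 = 54 + 9 = 63)
C*((-46 + G(9))/(-39 - 6) - 62) = 63*((-46 + 9)/(-39 - 6) - 62) = 63*(-37/(-45) - 62) = 63*(-37*(-1/45) - 62) = 63*(37/45 - 62) = 63*(-2753/45) = -19271/5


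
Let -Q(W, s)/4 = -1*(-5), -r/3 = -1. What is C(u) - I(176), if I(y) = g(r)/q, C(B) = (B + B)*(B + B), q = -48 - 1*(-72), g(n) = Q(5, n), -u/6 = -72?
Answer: 4478981/6 ≈ 7.4650e+5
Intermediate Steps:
u = 432 (u = -6*(-72) = 432)
r = 3 (r = -3*(-1) = 3)
Q(W, s) = -20 (Q(W, s) = -(-4)*(-5) = -4*5 = -20)
g(n) = -20
q = 24 (q = -48 + 72 = 24)
C(B) = 4*B² (C(B) = (2*B)*(2*B) = 4*B²)
I(y) = -⅚ (I(y) = -20/24 = -20*1/24 = -⅚)
C(u) - I(176) = 4*432² - 1*(-⅚) = 4*186624 + ⅚ = 746496 + ⅚ = 4478981/6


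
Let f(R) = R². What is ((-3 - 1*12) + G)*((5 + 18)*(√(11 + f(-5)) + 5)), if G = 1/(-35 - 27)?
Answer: -235543/62 ≈ -3799.1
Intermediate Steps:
G = -1/62 (G = 1/(-62) = -1/62 ≈ -0.016129)
((-3 - 1*12) + G)*((5 + 18)*(√(11 + f(-5)) + 5)) = ((-3 - 1*12) - 1/62)*((5 + 18)*(√(11 + (-5)²) + 5)) = ((-3 - 12) - 1/62)*(23*(√(11 + 25) + 5)) = (-15 - 1/62)*(23*(√36 + 5)) = -21413*(6 + 5)/62 = -21413*11/62 = -931/62*253 = -235543/62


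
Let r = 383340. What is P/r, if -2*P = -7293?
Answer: 2431/255560 ≈ 0.0095124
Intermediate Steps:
P = 7293/2 (P = -1/2*(-7293) = 7293/2 ≈ 3646.5)
P/r = (7293/2)/383340 = (7293/2)*(1/383340) = 2431/255560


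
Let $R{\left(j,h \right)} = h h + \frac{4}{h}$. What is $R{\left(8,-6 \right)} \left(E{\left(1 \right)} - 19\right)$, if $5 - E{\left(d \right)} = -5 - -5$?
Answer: $- \frac{1484}{3} \approx -494.67$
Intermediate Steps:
$R{\left(j,h \right)} = h^{2} + \frac{4}{h}$
$E{\left(d \right)} = 5$ ($E{\left(d \right)} = 5 - \left(-5 - -5\right) = 5 - \left(-5 + 5\right) = 5 - 0 = 5 + 0 = 5$)
$R{\left(8,-6 \right)} \left(E{\left(1 \right)} - 19\right) = \frac{4 + \left(-6\right)^{3}}{-6} \left(5 - 19\right) = - \frac{4 - 216}{6} \left(-14\right) = \left(- \frac{1}{6}\right) \left(-212\right) \left(-14\right) = \frac{106}{3} \left(-14\right) = - \frac{1484}{3}$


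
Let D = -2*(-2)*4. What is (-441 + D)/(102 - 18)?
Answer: -425/84 ≈ -5.0595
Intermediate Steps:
D = 16 (D = 4*4 = 16)
(-441 + D)/(102 - 18) = (-441 + 16)/(102 - 18) = -425/84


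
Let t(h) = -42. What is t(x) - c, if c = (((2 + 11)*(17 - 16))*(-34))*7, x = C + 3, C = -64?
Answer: 3052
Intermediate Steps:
x = -61 (x = -64 + 3 = -61)
c = -3094 (c = ((13*1)*(-34))*7 = (13*(-34))*7 = -442*7 = -3094)
t(x) - c = -42 - 1*(-3094) = -42 + 3094 = 3052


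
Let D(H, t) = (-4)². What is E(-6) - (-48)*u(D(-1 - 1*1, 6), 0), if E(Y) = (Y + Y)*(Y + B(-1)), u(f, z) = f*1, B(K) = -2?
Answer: 864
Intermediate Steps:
D(H, t) = 16
u(f, z) = f
E(Y) = 2*Y*(-2 + Y) (E(Y) = (Y + Y)*(Y - 2) = (2*Y)*(-2 + Y) = 2*Y*(-2 + Y))
E(-6) - (-48)*u(D(-1 - 1*1, 6), 0) = 2*(-6)*(-2 - 6) - (-48)*16 = 2*(-6)*(-8) - 12*(-64) = 96 + 768 = 864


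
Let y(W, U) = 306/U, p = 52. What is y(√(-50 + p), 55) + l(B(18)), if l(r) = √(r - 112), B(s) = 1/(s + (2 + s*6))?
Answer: 306/55 + I*√28670/16 ≈ 5.5636 + 10.583*I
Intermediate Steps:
B(s) = 1/(2 + 7*s) (B(s) = 1/(s + (2 + 6*s)) = 1/(2 + 7*s))
l(r) = √(-112 + r)
y(√(-50 + p), 55) + l(B(18)) = 306/55 + √(-112 + 1/(2 + 7*18)) = 306*(1/55) + √(-112 + 1/(2 + 126)) = 306/55 + √(-112 + 1/128) = 306/55 + √(-14335/128) = 306/55 + I*√28670/16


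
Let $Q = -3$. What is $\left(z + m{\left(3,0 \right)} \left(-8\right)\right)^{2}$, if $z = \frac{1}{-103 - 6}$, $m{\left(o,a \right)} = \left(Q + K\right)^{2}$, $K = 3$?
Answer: $\frac{1}{11881} \approx 8.4168 \cdot 10^{-5}$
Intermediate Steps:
$m{\left(o,a \right)} = 0$ ($m{\left(o,a \right)} = \left(-3 + 3\right)^{2} = 0^{2} = 0$)
$z = - \frac{1}{109}$ ($z = \frac{1}{-109} = - \frac{1}{109} \approx -0.0091743$)
$\left(z + m{\left(3,0 \right)} \left(-8\right)\right)^{2} = \left(- \frac{1}{109} + 0 \left(-8\right)\right)^{2} = \left(- \frac{1}{109} + 0\right)^{2} = \left(- \frac{1}{109}\right)^{2} = \frac{1}{11881}$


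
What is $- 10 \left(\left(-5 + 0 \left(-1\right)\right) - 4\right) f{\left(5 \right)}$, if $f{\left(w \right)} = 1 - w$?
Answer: $-360$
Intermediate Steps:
$- 10 \left(\left(-5 + 0 \left(-1\right)\right) - 4\right) f{\left(5 \right)} = - 10 \left(\left(-5 + 0 \left(-1\right)\right) - 4\right) \left(1 - 5\right) = - 10 \left(\left(-5 + 0\right) - 4\right) \left(1 - 5\right) = - 10 \left(-5 - 4\right) \left(-4\right) = \left(-10\right) \left(-9\right) \left(-4\right) = 90 \left(-4\right) = -360$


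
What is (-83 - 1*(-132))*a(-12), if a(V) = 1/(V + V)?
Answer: -49/24 ≈ -2.0417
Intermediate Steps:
a(V) = 1/(2*V)
(-83 - 1*(-132))*a(-12) = (-83 - 1*(-132))*((½)/(-12)) = (-83 + 132)*((½)*(-1/12)) = 49*(-1/24) = -49/24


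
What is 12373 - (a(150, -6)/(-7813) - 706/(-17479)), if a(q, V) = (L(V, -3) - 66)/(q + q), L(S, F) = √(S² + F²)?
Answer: 84484688122381/6828171350 + √5/781300 ≈ 12373.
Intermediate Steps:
L(S, F) = √(F² + S²)
a(q, V) = (-66 + √(9 + V²))/(2*q) (a(q, V) = (√((-3)² + V²) - 66)/(q + q) = (√(9 + V²) - 66)/((2*q)) = (-66 + √(9 + V²))*(1/(2*q)) = (-66 + √(9 + V²))/(2*q))
12373 - (a(150, -6)/(-7813) - 706/(-17479)) = 12373 - (((½)*(-66 + √(9 + (-6)²))/150)/(-7813) - 706/(-17479)) = 12373 - (((½)*(1/150)*(-66 + √(9 + 36)))*(-1/7813) - 706*(-1/17479)) = 12373 - (((½)*(1/150)*(-66 + √45))*(-1/7813) + 706/17479) = 12373 - (((½)*(1/150)*(-66 + 3*√5))*(-1/7813) + 706/17479) = 12373 - ((-11/50 + √5/100)*(-1/7813) + 706/17479) = 12373 - ((11/390650 - √5/781300) + 706/17479) = 12373 - (275991169/6828171350 - √5/781300) = 12373 + (-275991169/6828171350 + √5/781300) = 84484688122381/6828171350 + √5/781300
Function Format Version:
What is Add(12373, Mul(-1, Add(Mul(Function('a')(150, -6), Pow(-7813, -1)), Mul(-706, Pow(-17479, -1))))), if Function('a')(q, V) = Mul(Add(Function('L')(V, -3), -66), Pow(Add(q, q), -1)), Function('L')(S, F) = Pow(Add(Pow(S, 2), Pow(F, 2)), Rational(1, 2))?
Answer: Add(Rational(84484688122381, 6828171350), Mul(Rational(1, 781300), Pow(5, Rational(1, 2)))) ≈ 12373.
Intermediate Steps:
Function('L')(S, F) = Pow(Add(Pow(F, 2), Pow(S, 2)), Rational(1, 2))
Function('a')(q, V) = Mul(Rational(1, 2), Pow(q, -1), Add(-66, Pow(Add(9, Pow(V, 2)), Rational(1, 2)))) (Function('a')(q, V) = Mul(Add(Pow(Add(Pow(-3, 2), Pow(V, 2)), Rational(1, 2)), -66), Pow(Add(q, q), -1)) = Mul(Add(Pow(Add(9, Pow(V, 2)), Rational(1, 2)), -66), Pow(Mul(2, q), -1)) = Mul(Add(-66, Pow(Add(9, Pow(V, 2)), Rational(1, 2))), Mul(Rational(1, 2), Pow(q, -1))) = Mul(Rational(1, 2), Pow(q, -1), Add(-66, Pow(Add(9, Pow(V, 2)), Rational(1, 2)))))
Add(12373, Mul(-1, Add(Mul(Function('a')(150, -6), Pow(-7813, -1)), Mul(-706, Pow(-17479, -1))))) = Add(12373, Mul(-1, Add(Mul(Mul(Rational(1, 2), Pow(150, -1), Add(-66, Pow(Add(9, Pow(-6, 2)), Rational(1, 2)))), Pow(-7813, -1)), Mul(-706, Pow(-17479, -1))))) = Add(12373, Mul(-1, Add(Mul(Mul(Rational(1, 2), Rational(1, 150), Add(-66, Pow(Add(9, 36), Rational(1, 2)))), Rational(-1, 7813)), Mul(-706, Rational(-1, 17479))))) = Add(12373, Mul(-1, Add(Mul(Mul(Rational(1, 2), Rational(1, 150), Add(-66, Pow(45, Rational(1, 2)))), Rational(-1, 7813)), Rational(706, 17479)))) = Add(12373, Mul(-1, Add(Mul(Mul(Rational(1, 2), Rational(1, 150), Add(-66, Mul(3, Pow(5, Rational(1, 2))))), Rational(-1, 7813)), Rational(706, 17479)))) = Add(12373, Mul(-1, Add(Mul(Add(Rational(-11, 50), Mul(Rational(1, 100), Pow(5, Rational(1, 2)))), Rational(-1, 7813)), Rational(706, 17479)))) = Add(12373, Mul(-1, Add(Add(Rational(11, 390650), Mul(Rational(-1, 781300), Pow(5, Rational(1, 2)))), Rational(706, 17479)))) = Add(12373, Mul(-1, Add(Rational(275991169, 6828171350), Mul(Rational(-1, 781300), Pow(5, Rational(1, 2)))))) = Add(12373, Add(Rational(-275991169, 6828171350), Mul(Rational(1, 781300), Pow(5, Rational(1, 2))))) = Add(Rational(84484688122381, 6828171350), Mul(Rational(1, 781300), Pow(5, Rational(1, 2))))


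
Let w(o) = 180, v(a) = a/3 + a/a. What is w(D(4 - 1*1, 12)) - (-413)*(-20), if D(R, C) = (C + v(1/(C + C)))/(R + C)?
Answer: -8080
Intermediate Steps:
v(a) = 1 + a/3 (v(a) = a*(⅓) + 1 = a/3 + 1 = 1 + a/3)
D(R, C) = (1 + C + 1/(6*C))/(C + R) (D(R, C) = (C + (1 + 1/(3*(C + C))))/(R + C) = (C + (1 + 1/(3*((2*C)))))/(C + R) = (C + (1 + (1/(2*C))/3))/(C + R) = (C + (1 + 1/(6*C)))/(C + R) = (1 + C + 1/(6*C))/(C + R))
w(D(4 - 1*1, 12)) - (-413)*(-20) = 180 - (-413)*(-20) = 180 - 1*8260 = 180 - 8260 = -8080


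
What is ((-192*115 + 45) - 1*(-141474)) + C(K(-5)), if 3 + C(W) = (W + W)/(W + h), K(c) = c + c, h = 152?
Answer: 8479946/71 ≈ 1.1944e+5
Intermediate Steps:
K(c) = 2*c
C(W) = -3 + 2*W/(152 + W) (C(W) = -3 + (W + W)/(W + 152) = -3 + (2*W)/(152 + W) = -3 + 2*W/(152 + W))
((-192*115 + 45) - 1*(-141474)) + C(K(-5)) = ((-192*115 + 45) - 1*(-141474)) + (-456 - 2*(-5))/(152 + 2*(-5)) = ((-22080 + 45) + 141474) + (-456 - 1*(-10))/(152 - 10) = (-22035 + 141474) + (-456 + 10)/142 = 119439 + (1/142)*(-446) = 119439 - 223/71 = 8479946/71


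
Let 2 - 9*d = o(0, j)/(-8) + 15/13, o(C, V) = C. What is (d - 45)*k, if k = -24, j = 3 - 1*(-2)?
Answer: 42032/39 ≈ 1077.7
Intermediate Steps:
j = 5 (j = 3 + 2 = 5)
d = 11/117 (d = 2/9 - (0/(-8) + 15/13)/9 = 2/9 - (0*(-1/8) + 15*(1/13))/9 = 2/9 - (0 + 15/13)/9 = 2/9 - 1/9*15/13 = 2/9 - 5/39 = 11/117 ≈ 0.094017)
(d - 45)*k = (11/117 - 45)*(-24) = -5254/117*(-24) = 42032/39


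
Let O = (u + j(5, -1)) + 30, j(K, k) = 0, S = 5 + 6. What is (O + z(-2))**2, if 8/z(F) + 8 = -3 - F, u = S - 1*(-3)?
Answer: 150544/81 ≈ 1858.6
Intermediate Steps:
S = 11
u = 14 (u = 11 - 1*(-3) = 11 + 3 = 14)
z(F) = 8/(-11 - F) (z(F) = 8/(-8 + (-3 - F)) = 8/(-11 - F))
O = 44 (O = (14 + 0) + 30 = 14 + 30 = 44)
(O + z(-2))**2 = (44 - 8/(11 - 2))**2 = (44 - 8/9)**2 = (388/9)**2 = 150544/81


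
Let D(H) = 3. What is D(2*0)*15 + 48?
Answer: 93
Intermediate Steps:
D(2*0)*15 + 48 = 3*15 + 48 = 45 + 48 = 93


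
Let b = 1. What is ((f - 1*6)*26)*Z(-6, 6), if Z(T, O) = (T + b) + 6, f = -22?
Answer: -728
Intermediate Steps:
Z(T, O) = 7 + T (Z(T, O) = (T + 1) + 6 = (1 + T) + 6 = 7 + T)
((f - 1*6)*26)*Z(-6, 6) = ((-22 - 1*6)*26)*(7 - 6) = ((-22 - 6)*26)*1 = -28*26*1 = -728*1 = -728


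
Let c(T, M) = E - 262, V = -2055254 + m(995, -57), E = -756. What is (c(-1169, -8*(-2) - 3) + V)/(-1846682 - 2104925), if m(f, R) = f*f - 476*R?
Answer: 94465/359237 ≈ 0.26296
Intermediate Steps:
m(f, R) = f**2 - 476*R
V = -1038097 (V = -2055254 + (995**2 - 476*(-57)) = -2055254 + (990025 + 27132) = -2055254 + 1017157 = -1038097)
c(T, M) = -1018 (c(T, M) = -756 - 262 = -1018)
(c(-1169, -8*(-2) - 3) + V)/(-1846682 - 2104925) = (-1018 - 1038097)/(-1846682 - 2104925) = -1039115/(-3951607) = -1039115*(-1/3951607) = 94465/359237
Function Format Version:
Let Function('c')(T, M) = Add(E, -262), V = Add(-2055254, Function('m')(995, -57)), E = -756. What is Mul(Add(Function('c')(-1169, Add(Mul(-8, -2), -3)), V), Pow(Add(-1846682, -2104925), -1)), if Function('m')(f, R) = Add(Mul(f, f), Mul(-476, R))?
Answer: Rational(94465, 359237) ≈ 0.26296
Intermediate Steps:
Function('m')(f, R) = Add(Pow(f, 2), Mul(-476, R))
V = -1038097 (V = Add(-2055254, Add(Pow(995, 2), Mul(-476, -57))) = Add(-2055254, Add(990025, 27132)) = Add(-2055254, 1017157) = -1038097)
Function('c')(T, M) = -1018 (Function('c')(T, M) = Add(-756, -262) = -1018)
Mul(Add(Function('c')(-1169, Add(Mul(-8, -2), -3)), V), Pow(Add(-1846682, -2104925), -1)) = Mul(Add(-1018, -1038097), Pow(Add(-1846682, -2104925), -1)) = Mul(-1039115, Pow(-3951607, -1)) = Mul(-1039115, Rational(-1, 3951607)) = Rational(94465, 359237)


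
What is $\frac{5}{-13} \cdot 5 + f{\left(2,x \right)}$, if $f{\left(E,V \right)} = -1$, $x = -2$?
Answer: $- \frac{38}{13} \approx -2.9231$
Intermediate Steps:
$\frac{5}{-13} \cdot 5 + f{\left(2,x \right)} = \frac{5}{-13} \cdot 5 - 1 = 5 \left(- \frac{1}{13}\right) 5 - 1 = \left(- \frac{5}{13}\right) 5 - 1 = - \frac{25}{13} - 1 = - \frac{38}{13}$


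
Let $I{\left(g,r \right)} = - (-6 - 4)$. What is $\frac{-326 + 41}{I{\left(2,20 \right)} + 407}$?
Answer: $- \frac{95}{139} \approx -0.68345$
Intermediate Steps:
$I{\left(g,r \right)} = 10$ ($I{\left(g,r \right)} = \left(-1\right) \left(-10\right) = 10$)
$\frac{-326 + 41}{I{\left(2,20 \right)} + 407} = \frac{-326 + 41}{10 + 407} = - \frac{285}{417} = \left(-285\right) \frac{1}{417} = - \frac{95}{139}$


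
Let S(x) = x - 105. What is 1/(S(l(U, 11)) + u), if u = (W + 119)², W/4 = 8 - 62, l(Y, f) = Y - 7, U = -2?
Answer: 1/9295 ≈ 0.00010758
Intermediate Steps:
l(Y, f) = -7 + Y
S(x) = -105 + x
W = -216 (W = 4*(8 - 62) = 4*(-54) = -216)
u = 9409 (u = (-216 + 119)² = (-97)² = 9409)
1/(S(l(U, 11)) + u) = 1/((-105 + (-7 - 2)) + 9409) = 1/((-105 - 9) + 9409) = 1/(-114 + 9409) = 1/9295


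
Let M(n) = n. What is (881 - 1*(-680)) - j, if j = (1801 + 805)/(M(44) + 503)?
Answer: 851261/547 ≈ 1556.2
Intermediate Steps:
j = 2606/547 (j = (1801 + 805)/(44 + 503) = 2606/547 ≈ 4.7642)
(881 - 1*(-680)) - j = (881 - 1*(-680)) - 1*2606/547 = (881 + 680) - 2606/547 = 1561 - 2606/547 = 851261/547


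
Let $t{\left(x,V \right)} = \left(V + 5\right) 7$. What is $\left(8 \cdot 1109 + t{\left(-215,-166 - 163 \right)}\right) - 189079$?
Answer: $-182475$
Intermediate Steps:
$t{\left(x,V \right)} = 35 + 7 V$ ($t{\left(x,V \right)} = \left(5 + V\right) 7 = 35 + 7 V$)
$\left(8 \cdot 1109 + t{\left(-215,-166 - 163 \right)}\right) - 189079 = \left(8 \cdot 1109 + \left(35 + 7 \left(-166 - 163\right)\right)\right) - 189079 = \left(8872 + \left(35 + 7 \left(-166 - 163\right)\right)\right) - 189079 = \left(8872 + \left(35 + 7 \left(-329\right)\right)\right) - 189079 = \left(8872 + \left(35 - 2303\right)\right) - 189079 = \left(8872 - 2268\right) - 189079 = 6604 - 189079 = -182475$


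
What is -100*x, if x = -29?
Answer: 2900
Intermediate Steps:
-100*x = -100*(-29) = 2900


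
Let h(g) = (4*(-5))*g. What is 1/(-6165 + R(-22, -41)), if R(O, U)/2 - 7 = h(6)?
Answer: -1/6391 ≈ -0.00015647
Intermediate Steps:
h(g) = -20*g
R(O, U) = -226 (R(O, U) = 14 + 2*(-20*6) = 14 + 2*(-120) = 14 - 240 = -226)
1/(-6165 + R(-22, -41)) = 1/(-6165 - 226) = 1/(-6391) = -1/6391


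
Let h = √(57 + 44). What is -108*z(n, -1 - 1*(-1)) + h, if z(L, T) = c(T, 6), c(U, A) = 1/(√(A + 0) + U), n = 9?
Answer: √101 - 18*√6 ≈ -34.041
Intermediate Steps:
h = √101 ≈ 10.050
c(U, A) = 1/(U + √A) (c(U, A) = 1/(√A + U) = 1/(U + √A))
z(L, T) = 1/(T + √6)
-108*z(n, -1 - 1*(-1)) + h = -108/((-1 - 1*(-1)) + √6) + √101 = -108/((-1 + 1) + √6) + √101 = -108/(0 + √6) + √101 = -108*√6/6 + √101 = -18*√6 + √101 = √101 - 18*√6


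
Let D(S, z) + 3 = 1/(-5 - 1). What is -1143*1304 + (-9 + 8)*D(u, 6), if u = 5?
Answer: -8942813/6 ≈ -1.4905e+6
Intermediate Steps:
D(S, z) = -19/6 (D(S, z) = -3 + 1/(-5 - 1) = -3 + 1/(-6) = -3 - 1/6 = -19/6)
-1143*1304 + (-9 + 8)*D(u, 6) = -1143*1304 + (-9 + 8)*(-19/6) = -1490472 - 1*(-19/6) = -1490472 + 19/6 = -8942813/6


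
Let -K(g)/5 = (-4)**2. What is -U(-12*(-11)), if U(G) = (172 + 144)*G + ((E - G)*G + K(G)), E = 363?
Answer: -72124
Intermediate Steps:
K(g) = -80 (K(g) = -5*(-4)**2 = -5*16 = -80)
U(G) = -80 + 316*G + G*(363 - G) (U(G) = (172 + 144)*G + ((363 - G)*G - 80) = 316*G + (G*(363 - G) - 80) = 316*G + (-80 + G*(363 - G)) = -80 + 316*G + G*(363 - G))
-U(-12*(-11)) = -(-80 - (-12*(-11))**2 + 679*(-12*(-11))) = -(-80 - 1*132**2 + 679*132) = -(-80 - 1*17424 + 89628) = -(-80 - 17424 + 89628) = -1*72124 = -72124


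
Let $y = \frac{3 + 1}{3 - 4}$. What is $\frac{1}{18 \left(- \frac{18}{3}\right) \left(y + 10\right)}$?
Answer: $- \frac{1}{648} \approx -0.0015432$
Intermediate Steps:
$y = -4$ ($y = \frac{4}{-1} = 4 \left(-1\right) = -4$)
$\frac{1}{18 \left(- \frac{18}{3}\right) \left(y + 10\right)} = \frac{1}{18 \left(- \frac{18}{3}\right) \left(-4 + 10\right)} = \frac{1}{18 \left(\left(-18\right) \frac{1}{3}\right) 6} = \frac{1}{18 \left(-6\right) 6} = \frac{1}{\left(-108\right) 6} = \frac{1}{-648} = - \frac{1}{648}$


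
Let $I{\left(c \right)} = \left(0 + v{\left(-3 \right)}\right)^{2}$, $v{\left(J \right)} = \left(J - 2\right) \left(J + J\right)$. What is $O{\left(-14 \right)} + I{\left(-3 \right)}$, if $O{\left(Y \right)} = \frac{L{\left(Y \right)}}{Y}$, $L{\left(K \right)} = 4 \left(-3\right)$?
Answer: $\frac{6306}{7} \approx 900.86$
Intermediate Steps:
$L{\left(K \right)} = -12$
$O{\left(Y \right)} = - \frac{12}{Y}$
$v{\left(J \right)} = 2 J \left(-2 + J\right)$ ($v{\left(J \right)} = \left(-2 + J\right) 2 J = 2 J \left(-2 + J\right)$)
$I{\left(c \right)} = 900$ ($I{\left(c \right)} = \left(0 + 2 \left(-3\right) \left(-2 - 3\right)\right)^{2} = \left(0 + 2 \left(-3\right) \left(-5\right)\right)^{2} = \left(0 + 30\right)^{2} = 30^{2} = 900$)
$O{\left(-14 \right)} + I{\left(-3 \right)} = - \frac{12}{-14} + 900 = \left(-12\right) \left(- \frac{1}{14}\right) + 900 = \frac{6}{7} + 900 = \frac{6306}{7}$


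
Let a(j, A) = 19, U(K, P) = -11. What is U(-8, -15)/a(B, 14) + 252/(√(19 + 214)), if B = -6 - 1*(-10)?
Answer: -11/19 + 252*√233/233 ≈ 15.930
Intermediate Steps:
B = 4 (B = -6 + 10 = 4)
U(-8, -15)/a(B, 14) + 252/(√(19 + 214)) = -11/19 + 252/(√(19 + 214)) = -11*1/19 + 252/(√233) = -11/19 + 252*(√233/233) = -11/19 + 252*√233/233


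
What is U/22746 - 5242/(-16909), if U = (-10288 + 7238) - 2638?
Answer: 3842690/64102019 ≈ 0.059946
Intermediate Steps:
U = -5688 (U = -3050 - 2638 = -5688)
U/22746 - 5242/(-16909) = -5688/22746 - 5242/(-16909) = -5688*1/22746 - 5242*(-1/16909) = -948/3791 + 5242/16909 = 3842690/64102019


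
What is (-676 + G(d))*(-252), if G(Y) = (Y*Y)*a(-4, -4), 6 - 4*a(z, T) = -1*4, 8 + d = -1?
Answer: 119322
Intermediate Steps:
d = -9 (d = -8 - 1 = -9)
a(z, T) = 5/2 (a(z, T) = 3/2 - (-1)*4/4 = 3/2 - ¼*(-4) = 3/2 + 1 = 5/2)
G(Y) = 5*Y²/2 (G(Y) = (Y*Y)*(5/2) = Y²*(5/2) = 5*Y²/2)
(-676 + G(d))*(-252) = (-676 + (5/2)*(-9)²)*(-252) = (-676 + (5/2)*81)*(-252) = (-676 + 405/2)*(-252) = -947/2*(-252) = 119322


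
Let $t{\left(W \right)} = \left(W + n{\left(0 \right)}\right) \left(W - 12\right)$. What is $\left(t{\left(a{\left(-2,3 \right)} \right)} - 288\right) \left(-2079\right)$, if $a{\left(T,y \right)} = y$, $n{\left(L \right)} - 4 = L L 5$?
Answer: $729729$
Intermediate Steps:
$n{\left(L \right)} = 4 + 5 L^{2}$ ($n{\left(L \right)} = 4 + L L 5 = 4 + L^{2} \cdot 5 = 4 + 5 L^{2}$)
$t{\left(W \right)} = \left(-12 + W\right) \left(4 + W\right)$ ($t{\left(W \right)} = \left(W + \left(4 + 5 \cdot 0^{2}\right)\right) \left(W - 12\right) = \left(W + \left(4 + 5 \cdot 0\right)\right) \left(-12 + W\right) = \left(W + \left(4 + 0\right)\right) \left(-12 + W\right) = \left(W + 4\right) \left(-12 + W\right) = \left(4 + W\right) \left(-12 + W\right) = \left(-12 + W\right) \left(4 + W\right)$)
$\left(t{\left(a{\left(-2,3 \right)} \right)} - 288\right) \left(-2079\right) = \left(\left(-48 + 3^{2} - 24\right) - 288\right) \left(-2079\right) = \left(\left(-48 + 9 - 24\right) - 288\right) \left(-2079\right) = \left(-63 - 288\right) \left(-2079\right) = \left(-351\right) \left(-2079\right) = 729729$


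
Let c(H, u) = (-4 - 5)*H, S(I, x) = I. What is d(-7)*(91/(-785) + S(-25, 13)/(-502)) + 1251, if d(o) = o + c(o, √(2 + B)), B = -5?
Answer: 245761189/197035 ≈ 1247.3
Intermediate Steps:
c(H, u) = -9*H
d(o) = -8*o (d(o) = o - 9*o = -8*o)
d(-7)*(91/(-785) + S(-25, 13)/(-502)) + 1251 = (-8*(-7))*(91/(-785) - 25/(-502)) + 1251 = 56*(91*(-1/785) - 25*(-1/502)) + 1251 = 56*(-91/785 + 25/502) + 1251 = 56*(-26057/394070) + 1251 = -729596/197035 + 1251 = 245761189/197035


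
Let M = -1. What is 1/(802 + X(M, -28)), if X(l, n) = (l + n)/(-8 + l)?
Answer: 9/7247 ≈ 0.0012419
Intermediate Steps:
X(l, n) = (l + n)/(-8 + l)
1/(802 + X(M, -28)) = 1/(802 + (-1 - 28)/(-8 - 1)) = 1/(802 - 29/(-9)) = 1/(802 - 1/9*(-29)) = 1/(802 + 29/9) = 1/(7247/9) = 9/7247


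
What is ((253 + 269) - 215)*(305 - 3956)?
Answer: -1120857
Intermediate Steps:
((253 + 269) - 215)*(305 - 3956) = (522 - 215)*(-3651) = 307*(-3651) = -1120857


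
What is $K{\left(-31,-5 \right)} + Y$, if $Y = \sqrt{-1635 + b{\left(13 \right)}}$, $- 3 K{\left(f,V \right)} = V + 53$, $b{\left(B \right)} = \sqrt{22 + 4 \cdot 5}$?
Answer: $-16 + i \sqrt{1635 - \sqrt{42}} \approx -16.0 + 40.355 i$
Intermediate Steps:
$b{\left(B \right)} = \sqrt{42}$ ($b{\left(B \right)} = \sqrt{22 + 20} = \sqrt{42}$)
$K{\left(f,V \right)} = - \frac{53}{3} - \frac{V}{3}$ ($K{\left(f,V \right)} = - \frac{V + 53}{3} = - \frac{53 + V}{3} = - \frac{53}{3} - \frac{V}{3}$)
$Y = \sqrt{-1635 + \sqrt{42}} \approx 40.355 i$
$K{\left(-31,-5 \right)} + Y = \left(- \frac{53}{3} - - \frac{5}{3}\right) + \sqrt{-1635 + \sqrt{42}} = \left(- \frac{53}{3} + \frac{5}{3}\right) + \sqrt{-1635 + \sqrt{42}} = -16 + \sqrt{-1635 + \sqrt{42}}$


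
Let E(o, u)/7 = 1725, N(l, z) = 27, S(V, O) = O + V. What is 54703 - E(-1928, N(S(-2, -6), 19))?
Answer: 42628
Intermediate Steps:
E(o, u) = 12075 (E(o, u) = 7*1725 = 12075)
54703 - E(-1928, N(S(-2, -6), 19)) = 54703 - 1*12075 = 54703 - 12075 = 42628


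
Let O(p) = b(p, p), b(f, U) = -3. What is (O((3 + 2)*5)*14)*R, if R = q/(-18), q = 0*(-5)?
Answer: 0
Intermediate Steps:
q = 0
O(p) = -3
R = 0 (R = 0/(-18) = 0*(-1/18) = 0)
(O((3 + 2)*5)*14)*R = -3*14*0 = -42*0 = 0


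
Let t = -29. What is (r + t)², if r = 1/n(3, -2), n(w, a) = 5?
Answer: 20736/25 ≈ 829.44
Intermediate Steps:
r = ⅕ (r = 1/5 = ⅕ ≈ 0.20000)
(r + t)² = (⅕ - 29)² = (-144/5)² = 20736/25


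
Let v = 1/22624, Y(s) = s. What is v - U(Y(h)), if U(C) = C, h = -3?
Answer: 67873/22624 ≈ 3.0000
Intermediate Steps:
v = 1/22624 ≈ 4.4201e-5
v - U(Y(h)) = 1/22624 - 1*(-3) = 1/22624 + 3 = 67873/22624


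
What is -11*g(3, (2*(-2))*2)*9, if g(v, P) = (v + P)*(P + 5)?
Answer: -1485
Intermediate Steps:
g(v, P) = (5 + P)*(P + v) (g(v, P) = (P + v)*(5 + P) = (5 + P)*(P + v))
-11*g(3, (2*(-2))*2)*9 = -11*(((2*(-2))*2)**2 + 5*((2*(-2))*2) + 5*3 + ((2*(-2))*2)*3)*9 = -11*((-4*2)**2 + 5*(-4*2) + 15 - 4*2*3)*9 = -11*((-8)**2 + 5*(-8) + 15 - 8*3)*9 = -11*(64 - 40 + 15 - 24)*9 = -11*15*9 = -165*9 = -1485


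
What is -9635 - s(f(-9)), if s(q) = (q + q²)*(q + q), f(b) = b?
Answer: -8339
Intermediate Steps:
s(q) = 2*q*(q + q²) (s(q) = (q + q²)*(2*q) = 2*q*(q + q²))
-9635 - s(f(-9)) = -9635 - 2*(-9)²*(1 - 9) = -9635 - 2*81*(-8) = -9635 - 1*(-1296) = -9635 + 1296 = -8339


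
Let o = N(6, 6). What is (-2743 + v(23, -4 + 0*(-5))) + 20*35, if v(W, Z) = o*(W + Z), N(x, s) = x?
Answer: -1929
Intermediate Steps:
o = 6
v(W, Z) = 6*W + 6*Z (v(W, Z) = 6*(W + Z) = 6*W + 6*Z)
(-2743 + v(23, -4 + 0*(-5))) + 20*35 = (-2743 + (6*23 + 6*(-4 + 0*(-5)))) + 20*35 = (-2743 + (138 + 6*(-4 + 0))) + 700 = (-2743 + (138 + 6*(-4))) + 700 = (-2743 + (138 - 24)) + 700 = (-2743 + 114) + 700 = -2629 + 700 = -1929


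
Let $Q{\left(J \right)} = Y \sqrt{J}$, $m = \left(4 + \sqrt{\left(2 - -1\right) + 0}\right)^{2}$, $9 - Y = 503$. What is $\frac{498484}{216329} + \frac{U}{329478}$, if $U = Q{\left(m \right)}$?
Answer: $\frac{81906022624}{35637823131} - \frac{247 \sqrt{3}}{164739} \approx 2.2957$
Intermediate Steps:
$Y = -494$ ($Y = 9 - 503 = -494$)
$m = \left(4 + \sqrt{3}\right)^{2}$ ($m = \left(4 + \sqrt{\left(2 + 1\right) + 0}\right)^{2} = \left(4 + \sqrt{3 + 0}\right)^{2} = \left(4 + \sqrt{3}\right)^{2} \approx 32.856$)
$Q{\left(J \right)} = - 494 \sqrt{J}$
$U = -1976 - 494 \sqrt{3}$ ($U = - 494 \sqrt{\left(4 + \sqrt{3}\right)^{2}} = - 494 \left(4 + \sqrt{3}\right) = -1976 - 494 \sqrt{3} \approx -2831.6$)
$\frac{498484}{216329} + \frac{U}{329478} = \frac{498484}{216329} + \frac{-1976 - 494 \sqrt{3}}{329478} = 498484 \cdot \frac{1}{216329} + \left(-1976 - 494 \sqrt{3}\right) \frac{1}{329478} = \frac{498484}{216329} - \left(\frac{988}{164739} + \frac{247 \sqrt{3}}{164739}\right) = \frac{81906022624}{35637823131} - \frac{247 \sqrt{3}}{164739}$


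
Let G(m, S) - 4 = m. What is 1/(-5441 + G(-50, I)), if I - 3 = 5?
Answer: -1/5487 ≈ -0.00018225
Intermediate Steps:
I = 8 (I = 3 + 5 = 8)
G(m, S) = 4 + m
1/(-5441 + G(-50, I)) = 1/(-5441 + (4 - 50)) = 1/(-5441 - 46) = 1/(-5487) = -1/5487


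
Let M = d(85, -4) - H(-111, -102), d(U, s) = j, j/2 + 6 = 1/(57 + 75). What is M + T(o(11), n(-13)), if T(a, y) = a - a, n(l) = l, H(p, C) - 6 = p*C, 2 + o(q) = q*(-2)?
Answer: -748439/66 ≈ -11340.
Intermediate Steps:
o(q) = -2 - 2*q (o(q) = -2 + q*(-2) = -2 - 2*q)
H(p, C) = 6 + C*p (H(p, C) = 6 + p*C = 6 + C*p)
j = -791/66 (j = -12 + 2/(57 + 75) = -12 + 2/132 = -12 + 2*(1/132) = -12 + 1/66 = -791/66 ≈ -11.985)
T(a, y) = 0
d(U, s) = -791/66
M = -748439/66 (M = -791/66 - (6 - 102*(-111)) = -791/66 - (6 + 11322) = -791/66 - 1*11328 = -791/66 - 11328 = -748439/66 ≈ -11340.)
M + T(o(11), n(-13)) = -748439/66 + 0 = -748439/66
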